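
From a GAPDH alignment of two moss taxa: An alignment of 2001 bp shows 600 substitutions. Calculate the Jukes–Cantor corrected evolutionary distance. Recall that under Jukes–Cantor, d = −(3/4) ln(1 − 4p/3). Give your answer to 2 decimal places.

0.38

p = 600/2001 ≈ 0.29985.
d = −(3/4) ln(1 − 4p/3) = −0.75 ln(1 − 0.3998) = −0.75 ln(0.6002)
  = −0.75 × (-0.510492) = 0.382869 substitutions/site.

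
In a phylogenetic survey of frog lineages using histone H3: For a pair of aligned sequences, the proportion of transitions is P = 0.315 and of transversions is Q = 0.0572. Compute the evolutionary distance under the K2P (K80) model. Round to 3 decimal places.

Under the Kimura two-parameter model, d = −½ ln(1 − 2P − Q) − ¼ ln(1 − 2Q).
1 − 2P − Q = 0.3128, giving −½ ln(0.3128) = 0.581096.
1 − 2Q = 0.8856, giving −¼ ln(0.8856) = 0.030372.
d = 0.581096 + 0.030372 = 0.611468.

0.611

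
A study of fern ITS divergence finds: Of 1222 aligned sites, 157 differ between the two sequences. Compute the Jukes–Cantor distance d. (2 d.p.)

0.14

p = 157/1222 ≈ 0.128478.
d = −(3/4) ln(1 − 4p/3) = −0.75 ln(1 − 0.171304) = −0.75 ln(0.828696)
  = −0.75 × (-0.187902) = 0.140927 substitutions/site.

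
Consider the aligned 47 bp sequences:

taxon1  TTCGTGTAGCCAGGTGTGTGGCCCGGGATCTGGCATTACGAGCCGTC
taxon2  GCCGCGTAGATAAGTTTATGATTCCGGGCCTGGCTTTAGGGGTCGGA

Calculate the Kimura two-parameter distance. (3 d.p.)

Of 47 sites, 12 differences are transitions and 8 are transversions, so P = 12/47 ≈ 0.255319 and Q = 8/47 ≈ 0.170213.
Under the Kimura two-parameter model, d = −½ ln(1 − 2P − Q) − ¼ ln(1 − 2Q).
1 − 2P − Q = 0.319149, giving −½ ln(0.319149) = 0.571049.
1 − 2Q = 0.659574, giving −¼ ln(0.659574) = 0.104040.
d = 0.571049 + 0.104040 = 0.675089.

0.675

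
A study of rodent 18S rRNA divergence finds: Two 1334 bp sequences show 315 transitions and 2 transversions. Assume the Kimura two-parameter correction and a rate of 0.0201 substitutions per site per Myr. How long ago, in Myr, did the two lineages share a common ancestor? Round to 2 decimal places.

P = 315/1334 ≈ 0.236132 and Q = 2/1334 ≈ 0.001499.
Under the Kimura two-parameter model, d = −½ ln(1 − 2P − Q) − ¼ ln(1 − 2Q).
1 − 2P − Q = 0.526237, giving −½ ln(0.526237) = 0.321002.
1 − 2Q = 0.997002, giving −¼ ln(0.997002) = 0.000751.
d = 0.321002 + 0.000751 = 0.321753.
Under a molecular clock d = 2μt, so t = d/(2μ) = 0.321753 / (2 × 0.0201) = 8.00 Myr.

8.00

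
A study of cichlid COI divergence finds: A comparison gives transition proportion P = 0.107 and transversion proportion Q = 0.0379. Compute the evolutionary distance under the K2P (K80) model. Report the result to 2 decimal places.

0.16

Under the Kimura two-parameter model, d = −½ ln(1 − 2P − Q) − ¼ ln(1 − 2Q).
1 − 2P − Q = 0.7481, giving −½ ln(0.7481) = 0.145109.
1 − 2Q = 0.9242, giving −¼ ln(0.9242) = 0.019707.
d = 0.145109 + 0.019707 = 0.164816.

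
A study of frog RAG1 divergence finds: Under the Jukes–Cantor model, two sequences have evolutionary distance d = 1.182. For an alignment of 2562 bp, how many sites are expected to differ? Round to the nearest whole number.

Invert JC69: p = (3/4)(1 − e^(−4d/3)) = 0.75 × (1 − e^(-1.576)) = 0.75 × (1 − 0.206801) = 0.594899.
Expected differing sites = pL ≈ 0.594899 × 2562 = 1524.131238 ≈ 1524.

1524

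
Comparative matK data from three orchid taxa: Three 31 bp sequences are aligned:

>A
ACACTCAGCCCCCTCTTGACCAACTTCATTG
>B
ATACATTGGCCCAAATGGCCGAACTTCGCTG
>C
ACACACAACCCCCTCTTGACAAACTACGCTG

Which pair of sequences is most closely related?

A–B: 13/31 differ, p = 0.419, d = 0.614.
A–C: 6/31 differ, p = 0.194, d = 0.224.
B–C: 12/31 differ, p = 0.387, d = 0.544.
The smallest distance is between A and C.

A and C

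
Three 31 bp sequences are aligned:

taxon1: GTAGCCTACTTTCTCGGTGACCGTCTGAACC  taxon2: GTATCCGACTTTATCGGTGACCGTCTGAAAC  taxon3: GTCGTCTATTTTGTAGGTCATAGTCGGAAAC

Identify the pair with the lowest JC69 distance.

taxon1 and taxon2

taxon1–taxon2: 4/31 differ, p = 0.129, d = 0.142.
taxon1–taxon3: 10/31 differ, p = 0.323, d = 0.422.
taxon2–taxon3: 11/31 differ, p = 0.355, d = 0.481.
The smallest distance is between taxon1 and taxon2.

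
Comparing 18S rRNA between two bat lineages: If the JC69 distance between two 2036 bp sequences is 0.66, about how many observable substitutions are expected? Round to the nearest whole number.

894

Invert JC69: p = (3/4)(1 − e^(−4d/3)) = 0.75 × (1 − e^(-0.88)) = 0.75 × (1 − 0.414783) = 0.438913.
Expected differing sites = pL ≈ 0.438913 × 2036 = 893.626868 ≈ 894.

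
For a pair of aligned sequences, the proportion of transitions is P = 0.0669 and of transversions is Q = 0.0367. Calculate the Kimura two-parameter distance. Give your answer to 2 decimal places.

0.11

Under the Kimura two-parameter model, d = −½ ln(1 − 2P − Q) − ¼ ln(1 − 2Q).
1 − 2P − Q = 0.8295, giving −½ ln(0.8295) = 0.093466.
1 − 2Q = 0.9266, giving −¼ ln(0.9266) = 0.019058.
d = 0.093466 + 0.019058 = 0.112524.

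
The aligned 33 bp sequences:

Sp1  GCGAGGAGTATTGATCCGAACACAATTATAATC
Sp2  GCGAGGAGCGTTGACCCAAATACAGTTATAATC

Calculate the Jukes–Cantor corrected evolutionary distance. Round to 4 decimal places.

0.2082

The sequences differ at 6 of 33 sites (9, 10, 15, 18, 21, 25), so p = 6/33 ≈ 0.181818.
d = −(3/4) ln(1 − 4p/3) = −0.75 ln(1 − 0.242424) = −0.75 ln(0.757576)
  = −0.75 × (-0.277631) = 0.208223 substitutions/site.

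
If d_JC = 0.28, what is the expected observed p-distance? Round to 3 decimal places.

p = (3/4)(1 − e^(−4d/3)) = 0.75 × (1 − e^(-0.373333)) = 0.75 × (1 − 0.688436) = 0.233673.

0.234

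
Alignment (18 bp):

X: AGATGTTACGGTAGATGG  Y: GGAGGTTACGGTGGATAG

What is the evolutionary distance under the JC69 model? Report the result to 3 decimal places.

0.264

The sequences differ at 4 of 18 sites (1, 4, 13, 17), so p = 4/18 ≈ 0.222222.
d = −(3/4) ln(1 − 4p/3) = −0.75 ln(1 − 0.296296) = −0.75 ln(0.703704)
  = −0.75 × (-0.351397) = 0.263548 substitutions/site.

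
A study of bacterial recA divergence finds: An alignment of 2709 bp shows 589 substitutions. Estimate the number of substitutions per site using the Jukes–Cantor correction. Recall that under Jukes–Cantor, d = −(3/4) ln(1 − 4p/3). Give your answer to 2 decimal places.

0.26

p = 589/2709 ≈ 0.217423.
d = −(3/4) ln(1 − 4p/3) = −0.75 ln(1 − 0.289897) = −0.75 ln(0.710103)
  = −0.75 × (-0.342345) = 0.256759 substitutions/site.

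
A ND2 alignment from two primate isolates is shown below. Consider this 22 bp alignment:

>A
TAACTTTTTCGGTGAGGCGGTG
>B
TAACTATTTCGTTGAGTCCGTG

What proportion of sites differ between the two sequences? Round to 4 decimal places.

0.1818

The sequences differ at 4 of 22 positions (sites 6, 12, 17, 19).
p = 4/22 = 0.181818… ≈ 0.1818 (to 4 d.p.).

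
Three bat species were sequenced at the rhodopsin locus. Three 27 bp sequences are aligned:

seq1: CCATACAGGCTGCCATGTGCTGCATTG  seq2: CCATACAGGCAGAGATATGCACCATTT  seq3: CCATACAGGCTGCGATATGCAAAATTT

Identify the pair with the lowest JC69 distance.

seq2 and seq3

seq1–seq2: 7/27 differ, p = 0.259, d = 0.318.
seq1–seq3: 6/27 differ, p = 0.222, d = 0.264.
seq2–seq3: 4/27 differ, p = 0.148, d = 0.165.
The smallest distance is between seq2 and seq3.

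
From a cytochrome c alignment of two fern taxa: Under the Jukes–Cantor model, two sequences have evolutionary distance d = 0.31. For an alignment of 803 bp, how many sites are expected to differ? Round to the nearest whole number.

204

Invert JC69: p = (3/4)(1 − e^(−4d/3)) = 0.75 × (1 − e^(-0.413333)) = 0.75 × (1 − 0.661442) = 0.253919.
Expected differing sites = pL ≈ 0.253919 × 803 = 203.896957 ≈ 204.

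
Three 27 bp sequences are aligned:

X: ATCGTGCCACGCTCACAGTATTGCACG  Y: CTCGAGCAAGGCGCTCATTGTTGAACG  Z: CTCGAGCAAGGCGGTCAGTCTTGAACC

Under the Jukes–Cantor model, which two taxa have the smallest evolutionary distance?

X–Y: 9/27 differ, p = 0.333, d = 0.441.
X–Z: 10/27 differ, p = 0.370, d = 0.511.
Y–Z: 4/27 differ, p = 0.148, d = 0.165.
The smallest distance is between Y and Z.

Y and Z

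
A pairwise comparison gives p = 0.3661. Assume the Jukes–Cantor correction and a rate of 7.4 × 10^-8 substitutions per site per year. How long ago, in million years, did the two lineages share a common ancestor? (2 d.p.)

d = −(3/4) ln(1 − 4p/3) = −0.75 ln(1 − 0.488133) = −0.75 ln(0.511867)
  = −0.75 × (-0.669690) = 0.502268 substitutions/site.
Under a molecular clock d = 2μt, so t = d/(2μ) = 0.502268 / (2 × 7.4 × 10^-8) = 3.39 million years.

3.39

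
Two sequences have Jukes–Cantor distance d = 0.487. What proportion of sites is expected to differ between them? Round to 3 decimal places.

0.358

p = (3/4)(1 − e^(−4d/3)) = 0.75 × (1 − e^(-0.649333)) = 0.75 × (1 − 0.522394) = 0.358205.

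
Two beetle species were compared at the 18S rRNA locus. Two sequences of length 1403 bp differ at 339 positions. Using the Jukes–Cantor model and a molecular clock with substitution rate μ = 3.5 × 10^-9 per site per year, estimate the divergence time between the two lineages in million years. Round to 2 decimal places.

p = 339/1403 ≈ 0.241625.
d = −(3/4) ln(1 − 4p/3) = −0.75 ln(1 − 0.322167) = −0.75 ln(0.677833)
  = −0.75 × (-0.388854) = 0.291641 substitutions/site.
Under a molecular clock d = 2μt, so t = d/(2μ) = 0.291641 / (2 × 3.5 × 10^-9) = 41.66 million years.

41.66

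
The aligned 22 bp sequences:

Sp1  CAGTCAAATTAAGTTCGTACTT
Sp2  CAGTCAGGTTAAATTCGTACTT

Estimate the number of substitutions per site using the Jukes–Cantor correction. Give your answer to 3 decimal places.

The sequences differ at 3 of 22 sites (7, 8, 13), so p = 3/22 ≈ 0.136364.
d = −(3/4) ln(1 − 4p/3) = −0.75 ln(1 − 0.181819) = −0.75 ln(0.818181)
  = −0.75 × (-0.200672) = 0.150504 substitutions/site.

0.151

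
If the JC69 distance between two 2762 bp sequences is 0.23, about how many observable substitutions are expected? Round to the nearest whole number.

547

Invert JC69: p = (3/4)(1 − e^(−4d/3)) = 0.75 × (1 − e^(-0.306667)) = 0.75 × (1 − 0.735896) = 0.198078.
Expected differing sites = pL ≈ 0.198078 × 2762 = 547.091436 ≈ 547.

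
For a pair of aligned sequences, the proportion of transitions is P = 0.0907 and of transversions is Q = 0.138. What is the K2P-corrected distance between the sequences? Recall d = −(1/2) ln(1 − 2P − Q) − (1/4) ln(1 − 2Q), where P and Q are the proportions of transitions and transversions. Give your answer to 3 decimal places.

Under the Kimura two-parameter model, d = −½ ln(1 − 2P − Q) − ¼ ln(1 − 2Q).
1 − 2P − Q = 0.6806, giving −½ ln(0.6806) = 0.192390.
1 − 2Q = 0.724, giving −¼ ln(0.724) = 0.080741.
d = 0.192390 + 0.080741 = 0.273131.

0.273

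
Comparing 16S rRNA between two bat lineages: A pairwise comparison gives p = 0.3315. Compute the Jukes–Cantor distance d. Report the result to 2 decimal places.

d = −(3/4) ln(1 − 4p/3) = −0.75 ln(1 − 0.442) = −0.75 ln(0.558)
  = −0.75 × (-0.583396) = 0.437547 substitutions/site.

0.44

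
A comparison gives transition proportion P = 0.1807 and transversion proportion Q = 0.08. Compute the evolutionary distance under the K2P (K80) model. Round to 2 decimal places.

Under the Kimura two-parameter model, d = −½ ln(1 − 2P − Q) − ¼ ln(1 − 2Q).
1 − 2P − Q = 0.5586, giving −½ ln(0.5586) = 0.291161.
1 − 2Q = 0.84, giving −¼ ln(0.84) = 0.043588.
d = 0.291161 + 0.043588 = 0.334749.

0.33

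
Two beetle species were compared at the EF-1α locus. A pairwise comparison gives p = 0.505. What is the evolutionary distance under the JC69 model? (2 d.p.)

0.84

d = −(3/4) ln(1 − 4p/3) = −0.75 ln(1 − 0.673333) = −0.75 ln(0.326667)
  = −0.75 × (-1.118814) = 0.839111 substitutions/site.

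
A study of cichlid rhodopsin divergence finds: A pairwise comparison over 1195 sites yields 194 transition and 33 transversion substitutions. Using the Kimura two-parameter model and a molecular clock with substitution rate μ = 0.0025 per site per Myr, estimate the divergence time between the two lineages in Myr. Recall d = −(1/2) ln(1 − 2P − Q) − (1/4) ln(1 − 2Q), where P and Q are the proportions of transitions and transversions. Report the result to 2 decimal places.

46.27

P = 194/1195 ≈ 0.162343 and Q = 33/1195 ≈ 0.027615.
Under the Kimura two-parameter model, d = −½ ln(1 − 2P − Q) − ¼ ln(1 − 2Q).
1 − 2P − Q = 0.647699, giving −½ ln(0.647699) = 0.217165.
1 − 2Q = 0.94477, giving −¼ ln(0.94477) = 0.014203.
d = 0.217165 + 0.014203 = 0.231368.
Under a molecular clock d = 2μt, so t = d/(2μ) = 0.231368 / (2 × 0.0025) = 46.27 Myr.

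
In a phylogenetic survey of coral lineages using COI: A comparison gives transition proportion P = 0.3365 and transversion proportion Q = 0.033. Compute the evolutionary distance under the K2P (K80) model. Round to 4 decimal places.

Under the Kimura two-parameter model, d = −½ ln(1 − 2P − Q) − ¼ ln(1 − 2Q).
1 − 2P − Q = 0.294, giving −½ ln(0.294) = 0.612088.
1 − 2Q = 0.934, giving −¼ ln(0.934) = 0.017070.
d = 0.612088 + 0.017070 = 0.629158.

0.6292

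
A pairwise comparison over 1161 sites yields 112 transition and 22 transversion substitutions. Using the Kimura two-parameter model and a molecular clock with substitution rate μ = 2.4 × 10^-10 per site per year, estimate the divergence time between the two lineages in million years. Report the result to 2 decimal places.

268.16

P = 112/1161 ≈ 0.096469 and Q = 22/1161 ≈ 0.018949.
Under the Kimura two-parameter model, d = −½ ln(1 − 2P − Q) − ¼ ln(1 − 2Q).
1 − 2P − Q = 0.788113, giving −½ ln(0.788113) = 0.119057.
1 − 2Q = 0.962102, giving −¼ ln(0.962102) = 0.009659.
d = 0.119057 + 0.009659 = 0.128716.
Under a molecular clock d = 2μt, so t = d/(2μ) = 0.128716 / (2 × 2.4 × 10^-10) = 268.16 million years.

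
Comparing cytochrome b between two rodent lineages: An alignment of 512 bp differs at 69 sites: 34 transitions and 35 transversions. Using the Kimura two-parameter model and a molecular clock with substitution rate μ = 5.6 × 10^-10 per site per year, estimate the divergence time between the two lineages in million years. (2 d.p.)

P = 34/512 ≈ 0.066406 and Q = 35/512 ≈ 0.068359.
Under the Kimura two-parameter model, d = −½ ln(1 − 2P − Q) − ¼ ln(1 − 2Q).
1 − 2P − Q = 0.798829, giving −½ ln(0.798829) = 0.112304.
1 − 2Q = 0.863282, giving −¼ ln(0.863282) = 0.036753.
d = 0.112304 + 0.036753 = 0.149057.
Under a molecular clock d = 2μt, so t = d/(2μ) = 0.149057 / (2 × 5.6 × 10^-10) = 133.09 million years.

133.09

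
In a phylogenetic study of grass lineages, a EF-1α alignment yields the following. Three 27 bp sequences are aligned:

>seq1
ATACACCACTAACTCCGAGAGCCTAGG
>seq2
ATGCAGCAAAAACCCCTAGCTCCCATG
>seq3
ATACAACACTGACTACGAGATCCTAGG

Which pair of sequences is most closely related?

seq1 and seq3

seq1–seq2: 10/27 differ, p = 0.370, d = 0.511.
seq1–seq3: 4/27 differ, p = 0.148, d = 0.165.
seq2–seq3: 11/27 differ, p = 0.407, d = 0.588.
The smallest distance is between seq1 and seq3.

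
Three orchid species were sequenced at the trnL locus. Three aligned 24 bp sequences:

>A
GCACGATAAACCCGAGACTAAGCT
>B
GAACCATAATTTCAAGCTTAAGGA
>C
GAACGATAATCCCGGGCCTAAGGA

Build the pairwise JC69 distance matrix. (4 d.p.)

d(A,B) = 0.6082, d(A,C) = 0.3041, d(B,C) = 0.3041

A–B: 10/24 sites differ → p ≈ 0.416667, d = −0.75 ln(1 − 0.555556) = 0.608198 ≈ 0.6082.
A–C: 6/24 sites differ → p = 0.25, d = −0.75 ln(1 − 0.333333) = 0.304098 ≈ 0.3041.
B–C: 6/24 sites differ → p = 0.25, d = −0.75 ln(1 − 0.333333) = 0.304098 ≈ 0.3041.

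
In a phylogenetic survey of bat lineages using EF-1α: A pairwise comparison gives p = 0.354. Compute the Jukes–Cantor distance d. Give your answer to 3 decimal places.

0.479

d = −(3/4) ln(1 − 4p/3) = −0.75 ln(1 − 0.472) = −0.75 ln(0.528)
  = −0.75 × (-0.638659) = 0.478994 substitutions/site.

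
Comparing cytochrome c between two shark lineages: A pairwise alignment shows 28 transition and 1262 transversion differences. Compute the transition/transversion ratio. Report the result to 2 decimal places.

0.02

R = 28/1262 = 0.022187… ≈ 0.02 (to 2 d.p.).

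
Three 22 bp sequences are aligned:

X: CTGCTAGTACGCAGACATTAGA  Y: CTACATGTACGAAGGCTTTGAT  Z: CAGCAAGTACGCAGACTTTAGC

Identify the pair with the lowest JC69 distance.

X and Z

X–Y: 9/22 differ, p = 0.409, d = 0.591.
X–Z: 4/22 differ, p = 0.182, d = 0.208.
Y–Z: 8/22 differ, p = 0.364, d = 0.497.
The smallest distance is between X and Z.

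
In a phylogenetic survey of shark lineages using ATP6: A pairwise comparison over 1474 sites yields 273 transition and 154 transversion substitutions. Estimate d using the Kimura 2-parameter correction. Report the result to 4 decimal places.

P = 273/1474 ≈ 0.18521 and Q = 154/1474 ≈ 0.104478.
Under the Kimura two-parameter model, d = −½ ln(1 − 2P − Q) − ¼ ln(1 − 2Q).
1 − 2P − Q = 0.525102, giving −½ ln(0.525102) = 0.322081.
1 − 2Q = 0.791044, giving −¼ ln(0.791044) = 0.058600.
d = 0.322081 + 0.058600 = 0.380681.

0.3807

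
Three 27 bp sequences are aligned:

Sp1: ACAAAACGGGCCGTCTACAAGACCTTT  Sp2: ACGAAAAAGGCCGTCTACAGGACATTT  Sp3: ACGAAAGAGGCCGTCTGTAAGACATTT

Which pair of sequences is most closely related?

Sp2 and Sp3

Sp1–Sp2: 5/27 differ, p = 0.185, d = 0.213.
Sp1–Sp3: 6/27 differ, p = 0.222, d = 0.264.
Sp2–Sp3: 4/27 differ, p = 0.148, d = 0.165.
The smallest distance is between Sp2 and Sp3.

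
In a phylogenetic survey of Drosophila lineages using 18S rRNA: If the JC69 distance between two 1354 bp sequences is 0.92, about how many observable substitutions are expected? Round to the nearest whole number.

Invert JC69: p = (3/4)(1 − e^(−4d/3)) = 0.75 × (1 − e^(-1.226667)) = 0.75 × (1 − 0.293268) = 0.530049.
Expected differing sites = pL ≈ 0.530049 × 1354 = 717.686346 ≈ 718.

718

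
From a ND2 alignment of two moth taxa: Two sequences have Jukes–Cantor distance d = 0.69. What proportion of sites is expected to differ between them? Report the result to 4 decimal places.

p = (3/4)(1 − e^(−4d/3)) = 0.75 × (1 − e^(-0.92)) = 0.75 × (1 − 0.398519) = 0.451111.

0.4511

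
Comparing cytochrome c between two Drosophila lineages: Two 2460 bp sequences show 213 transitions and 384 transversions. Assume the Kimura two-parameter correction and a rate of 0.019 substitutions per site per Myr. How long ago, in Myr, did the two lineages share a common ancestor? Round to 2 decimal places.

P = 213/2460 ≈ 0.086585 and Q = 384/2460 ≈ 0.156098.
Under the Kimura two-parameter model, d = −½ ln(1 − 2P − Q) − ¼ ln(1 − 2Q).
1 − 2P − Q = 0.670732, giving −½ ln(0.670732) = 0.199693.
1 − 2Q = 0.687804, giving −¼ ln(0.687804) = 0.093563.
d = 0.199693 + 0.093563 = 0.293256.
Under a molecular clock d = 2μt, so t = d/(2μ) = 0.293256 / (2 × 0.019) = 7.72 Myr.

7.72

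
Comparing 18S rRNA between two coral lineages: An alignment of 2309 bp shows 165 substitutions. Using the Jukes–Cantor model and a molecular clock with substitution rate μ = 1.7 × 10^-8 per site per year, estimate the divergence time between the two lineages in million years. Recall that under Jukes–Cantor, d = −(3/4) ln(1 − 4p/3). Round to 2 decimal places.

p = 165/2309 ≈ 0.07146.
d = −(3/4) ln(1 − 4p/3) = −0.75 ln(1 − 0.09528) = −0.75 ln(0.90472)
  = −0.75 × (-0.100130) = 0.075098 substitutions/site.
Under a molecular clock d = 2μt, so t = d/(2μ) = 0.075098 / (2 × 1.7 × 10^-8) = 2.21 million years.

2.21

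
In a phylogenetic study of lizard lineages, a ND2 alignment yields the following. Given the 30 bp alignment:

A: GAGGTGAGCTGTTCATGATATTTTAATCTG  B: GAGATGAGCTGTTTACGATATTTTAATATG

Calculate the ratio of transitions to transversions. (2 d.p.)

Transitions are A↔G and C↔T; transversions are all other mismatches.
Transitions: 3. Transversions: 1.
R = 3/1 = 3.00.

3.00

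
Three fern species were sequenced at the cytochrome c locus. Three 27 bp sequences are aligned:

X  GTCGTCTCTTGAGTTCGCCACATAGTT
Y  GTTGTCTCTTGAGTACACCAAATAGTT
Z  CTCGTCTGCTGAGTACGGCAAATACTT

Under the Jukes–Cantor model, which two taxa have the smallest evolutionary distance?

X–Y: 4/27 differ, p = 0.148, d = 0.165.
X–Z: 7/27 differ, p = 0.259, d = 0.318.
Y–Z: 7/27 differ, p = 0.259, d = 0.318.
The smallest distance is between X and Y.

X and Y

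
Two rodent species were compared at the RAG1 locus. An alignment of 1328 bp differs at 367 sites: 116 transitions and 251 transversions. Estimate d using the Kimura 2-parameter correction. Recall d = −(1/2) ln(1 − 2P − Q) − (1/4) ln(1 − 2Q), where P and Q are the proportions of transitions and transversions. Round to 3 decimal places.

0.345

P = 116/1328 ≈ 0.087349 and Q = 251/1328 ≈ 0.189006.
Under the Kimura two-parameter model, d = −½ ln(1 − 2P − Q) − ¼ ln(1 − 2Q).
1 − 2P − Q = 0.636296, giving −½ ln(0.636296) = 0.226046.
1 − 2Q = 0.621988, giving −¼ ln(0.621988) = 0.118709.
d = 0.226046 + 0.118709 = 0.344755.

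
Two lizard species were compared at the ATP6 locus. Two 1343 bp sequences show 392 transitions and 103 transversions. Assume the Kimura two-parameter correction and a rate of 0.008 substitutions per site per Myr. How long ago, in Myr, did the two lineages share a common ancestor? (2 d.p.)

36.36

P = 392/1343 ≈ 0.291884 and Q = 103/1343 ≈ 0.076694.
Under the Kimura two-parameter model, d = −½ ln(1 − 2P − Q) − ¼ ln(1 − 2Q).
1 − 2P − Q = 0.339538, giving −½ ln(0.339538) = 0.540085.
1 − 2Q = 0.846612, giving −¼ ln(0.846612) = 0.041628.
d = 0.540085 + 0.041628 = 0.581713.
Under a molecular clock d = 2μt, so t = d/(2μ) = 0.581713 / (2 × 0.008) = 36.36 Myr.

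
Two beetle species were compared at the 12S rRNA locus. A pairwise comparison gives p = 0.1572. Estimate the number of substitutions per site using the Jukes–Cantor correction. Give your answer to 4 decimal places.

0.1764

d = −(3/4) ln(1 − 4p/3) = −0.75 ln(1 − 0.2096) = −0.75 ln(0.7904)
  = −0.75 × (-0.235216) = 0.176412 substitutions/site.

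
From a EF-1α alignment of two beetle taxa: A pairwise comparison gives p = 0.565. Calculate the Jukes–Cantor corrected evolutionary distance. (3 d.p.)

1.050

d = −(3/4) ln(1 − 4p/3) = −0.75 ln(1 − 0.753333) = −0.75 ln(0.246667)
  = −0.75 × (-1.399716) = 1.049787 substitutions/site.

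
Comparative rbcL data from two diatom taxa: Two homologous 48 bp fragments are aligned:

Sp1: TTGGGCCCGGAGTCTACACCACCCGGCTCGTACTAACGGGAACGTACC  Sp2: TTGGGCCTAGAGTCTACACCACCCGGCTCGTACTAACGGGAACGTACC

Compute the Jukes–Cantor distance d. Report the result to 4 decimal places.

The sequences differ at 2 of 48 sites (8, 9), so p = 2/48 ≈ 0.041667.
d = −(3/4) ln(1 − 4p/3) = −0.75 ln(1 − 0.055556) = −0.75 ln(0.944444)
  = −0.75 × (-0.057159) = 0.042869 substitutions/site.

0.0429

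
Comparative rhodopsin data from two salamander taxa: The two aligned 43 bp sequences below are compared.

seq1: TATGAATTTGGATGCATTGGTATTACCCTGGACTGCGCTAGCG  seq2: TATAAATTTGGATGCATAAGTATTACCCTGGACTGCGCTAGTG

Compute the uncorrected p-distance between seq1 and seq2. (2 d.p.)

0.09

The sequences differ at 4 of 43 positions (sites 4, 18, 19, 42).
p = 4/43 = 0.093023… ≈ 0.09 (to 2 d.p.).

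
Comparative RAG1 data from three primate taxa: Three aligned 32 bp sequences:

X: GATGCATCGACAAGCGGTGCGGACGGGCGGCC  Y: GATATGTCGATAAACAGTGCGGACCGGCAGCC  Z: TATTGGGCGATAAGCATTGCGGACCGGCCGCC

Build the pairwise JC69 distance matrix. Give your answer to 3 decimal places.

X–Y: 8/32 sites differ → p = 0.25, d = −0.75 ln(1 − 0.333333) = 0.304098 ≈ 0.304.
X–Z: 10/32 sites differ → p = 0.3125, d = −0.75 ln(1 − 0.416667) = 0.404248 ≈ 0.404.
Y–Z: 7/32 sites differ → p = 0.21875, d = −0.75 ln(1 − 0.291667) = 0.258631 ≈ 0.259.

d(X,Y) = 0.304, d(X,Z) = 0.404, d(Y,Z) = 0.259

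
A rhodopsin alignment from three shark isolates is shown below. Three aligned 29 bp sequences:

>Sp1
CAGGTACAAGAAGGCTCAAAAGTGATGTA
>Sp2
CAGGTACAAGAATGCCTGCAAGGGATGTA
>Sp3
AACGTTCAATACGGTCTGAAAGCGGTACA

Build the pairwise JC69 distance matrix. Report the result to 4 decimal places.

Sp1–Sp2: 6/29 sites differ → p ≈ 0.206897, d = −0.75 ln(1 − 0.275863) = 0.242081 ≈ 0.2421.
Sp1–Sp3: 13/29 sites differ → p ≈ 0.448276, d = −0.75 ln(1 − 0.597701) = 0.682920 ≈ 0.6829.
Sp2–Sp3: 12/29 sites differ → p ≈ 0.413793, d = −0.75 ln(1 − 0.551724) = 0.601760 ≈ 0.6018.

d(Sp1,Sp2) = 0.2421, d(Sp1,Sp3) = 0.6829, d(Sp2,Sp3) = 0.6018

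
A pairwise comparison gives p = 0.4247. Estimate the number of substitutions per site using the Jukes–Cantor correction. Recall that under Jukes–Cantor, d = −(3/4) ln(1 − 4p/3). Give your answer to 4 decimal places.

0.6265

d = −(3/4) ln(1 − 4p/3) = −0.75 ln(1 − 0.566267) = −0.75 ln(0.433733)
  = −0.75 × (-0.835326) = 0.626495 substitutions/site.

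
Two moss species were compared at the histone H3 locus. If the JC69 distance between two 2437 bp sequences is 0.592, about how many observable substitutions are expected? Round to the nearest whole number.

998

Invert JC69: p = (3/4)(1 − e^(−4d/3)) = 0.75 × (1 − e^(-0.789333)) = 0.75 × (1 − 0.454148) = 0.409389.
Expected differing sites = pL ≈ 0.409389 × 2437 = 997.680993 ≈ 998.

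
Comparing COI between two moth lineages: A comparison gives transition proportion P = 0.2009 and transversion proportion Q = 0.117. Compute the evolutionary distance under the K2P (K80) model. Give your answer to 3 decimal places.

Under the Kimura two-parameter model, d = −½ ln(1 − 2P − Q) − ¼ ln(1 − 2Q).
1 − 2P − Q = 0.4812, giving −½ ln(0.4812) = 0.365736.
1 − 2Q = 0.766, giving −¼ ln(0.766) = 0.066643.
d = 0.365736 + 0.066643 = 0.432379.

0.432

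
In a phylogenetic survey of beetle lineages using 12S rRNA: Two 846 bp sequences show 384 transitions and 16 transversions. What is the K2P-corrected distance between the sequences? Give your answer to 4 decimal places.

1.3163

P = 384/846 ≈ 0.453901 and Q = 16/846 ≈ 0.018913.
Under the Kimura two-parameter model, d = −½ ln(1 − 2P − Q) − ¼ ln(1 − 2Q).
1 − 2P − Q = 0.073285, giving −½ ln(0.073285) = 1.306700.
1 − 2Q = 0.962174, giving −¼ ln(0.962174) = 0.009640.
d = 1.306700 + 0.009640 = 1.316340.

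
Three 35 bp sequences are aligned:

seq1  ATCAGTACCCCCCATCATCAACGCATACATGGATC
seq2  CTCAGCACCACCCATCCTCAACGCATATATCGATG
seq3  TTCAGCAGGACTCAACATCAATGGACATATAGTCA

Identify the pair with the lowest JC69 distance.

seq1 and seq2

seq1–seq2: 7/35 differ, p = 0.200, d = 0.233.
seq1–seq3: 15/35 differ, p = 0.429, d = 0.635.
seq2–seq3: 13/35 differ, p = 0.371, d = 0.513.
The smallest distance is between seq1 and seq2.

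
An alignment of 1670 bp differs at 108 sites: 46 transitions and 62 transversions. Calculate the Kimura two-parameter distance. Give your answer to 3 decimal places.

0.068

P = 46/1670 ≈ 0.027545 and Q = 62/1670 ≈ 0.037126.
Under the Kimura two-parameter model, d = −½ ln(1 − 2P − Q) − ¼ ln(1 − 2Q).
1 − 2P − Q = 0.907784, giving −½ ln(0.907784) = 0.048374.
1 − 2Q = 0.925748, giving −¼ ln(0.925748) = 0.019288.
d = 0.048374 + 0.019288 = 0.067662.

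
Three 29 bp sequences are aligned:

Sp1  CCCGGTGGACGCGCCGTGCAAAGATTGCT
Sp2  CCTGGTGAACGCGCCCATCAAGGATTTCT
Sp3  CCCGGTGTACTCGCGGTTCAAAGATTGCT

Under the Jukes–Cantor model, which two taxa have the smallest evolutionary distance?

Sp1 and Sp3

Sp1–Sp2: 7/29 differ, p = 0.241, d = 0.291.
Sp1–Sp3: 4/29 differ, p = 0.138, d = 0.152.
Sp2–Sp3: 8/29 differ, p = 0.276, d = 0.344.
The smallest distance is between Sp1 and Sp3.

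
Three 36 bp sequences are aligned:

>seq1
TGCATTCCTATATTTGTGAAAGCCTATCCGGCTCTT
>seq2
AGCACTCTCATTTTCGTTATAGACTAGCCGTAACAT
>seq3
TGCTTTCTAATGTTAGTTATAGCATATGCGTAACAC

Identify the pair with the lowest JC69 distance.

seq1–seq2: 14/36 differ, p = 0.389, d = 0.548.
seq1–seq3: 14/36 differ, p = 0.389, d = 0.548.
seq2–seq3: 11/36 differ, p = 0.306, d = 0.392.
The smallest distance is between seq2 and seq3.

seq2 and seq3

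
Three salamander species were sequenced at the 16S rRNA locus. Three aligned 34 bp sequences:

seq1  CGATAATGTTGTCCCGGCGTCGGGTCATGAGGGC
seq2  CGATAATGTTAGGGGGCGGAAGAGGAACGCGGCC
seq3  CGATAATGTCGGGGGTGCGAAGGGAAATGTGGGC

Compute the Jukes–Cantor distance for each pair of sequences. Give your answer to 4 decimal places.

seq1–seq2: 15/34 sites differ → p ≈ 0.441176, d = −0.75 ln(1 − 0.588235) = 0.665477 ≈ 0.6655.
seq1–seq3: 11/34 sites differ → p ≈ 0.323529, d = −0.75 ln(1 − 0.431372) = 0.423397 ≈ 0.4234.
seq2–seq3: 10/34 sites differ → p ≈ 0.294118, d = −0.75 ln(1 − 0.392157) = 0.373379 ≈ 0.3734.

d(seq1,seq2) = 0.6655, d(seq1,seq3) = 0.4234, d(seq2,seq3) = 0.3734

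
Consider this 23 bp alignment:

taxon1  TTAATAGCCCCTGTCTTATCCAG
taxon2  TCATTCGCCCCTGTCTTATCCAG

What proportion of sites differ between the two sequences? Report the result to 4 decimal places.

The sequences differ at 3 of 23 positions (sites 2, 4, 6).
p = 3/23 = 0.130434… ≈ 0.1304 (to 4 d.p.).

0.1304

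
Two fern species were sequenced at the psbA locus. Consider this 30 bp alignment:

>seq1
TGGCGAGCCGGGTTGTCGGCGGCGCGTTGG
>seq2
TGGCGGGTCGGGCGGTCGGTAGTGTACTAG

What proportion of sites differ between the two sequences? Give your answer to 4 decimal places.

The sequences differ at 11 of 30 positions.
p = 11/30 = 0.366666… ≈ 0.3667 (to 4 d.p.).

0.3667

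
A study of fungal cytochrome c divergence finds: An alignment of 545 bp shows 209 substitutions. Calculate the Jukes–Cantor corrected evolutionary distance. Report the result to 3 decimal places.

p = 209/545 ≈ 0.383486.
d = −(3/4) ln(1 − 4p/3) = −0.75 ln(1 − 0.511315) = −0.75 ln(0.488685)
  = −0.75 × (-0.716037) = 0.537028 substitutions/site.

0.537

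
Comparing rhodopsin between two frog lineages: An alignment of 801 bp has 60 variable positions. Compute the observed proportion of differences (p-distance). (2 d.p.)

0.07

p = 60/801 = 0.074906… ≈ 0.07 (to 2 d.p.).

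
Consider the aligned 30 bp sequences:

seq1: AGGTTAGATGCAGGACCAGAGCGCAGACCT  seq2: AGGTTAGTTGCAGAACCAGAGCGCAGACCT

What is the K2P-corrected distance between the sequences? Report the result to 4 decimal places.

Of 30 sites, 1 differences are transitions and 1 are transversions, so P = 1/30 ≈ 0.033333 and Q = 1/30 ≈ 0.033333.
Under the Kimura two-parameter model, d = −½ ln(1 − 2P − Q) − ¼ ln(1 − 2Q).
1 − 2P − Q = 0.900001, giving −½ ln(0.900001) = 0.052680.
1 − 2Q = 0.933334, giving −¼ ln(0.933334) = 0.017248.
d = 0.052680 + 0.017248 = 0.069928.

0.0699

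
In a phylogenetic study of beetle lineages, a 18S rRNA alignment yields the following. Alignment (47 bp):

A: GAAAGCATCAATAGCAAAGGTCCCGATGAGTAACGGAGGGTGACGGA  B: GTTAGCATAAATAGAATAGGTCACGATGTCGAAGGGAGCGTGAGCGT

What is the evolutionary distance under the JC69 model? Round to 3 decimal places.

The sequences differ at 14 of 47 sites, so p = 14/47 ≈ 0.297872.
d = −(3/4) ln(1 − 4p/3) = −0.75 ln(1 − 0.397163) = −0.75 ln(0.602837)
  = −0.75 × (-0.506108) = 0.379581 substitutions/site.

0.380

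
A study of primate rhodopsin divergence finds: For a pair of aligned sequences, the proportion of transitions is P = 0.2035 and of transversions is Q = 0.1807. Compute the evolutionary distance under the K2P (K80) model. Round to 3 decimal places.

0.555

Under the Kimura two-parameter model, d = −½ ln(1 − 2P − Q) − ¼ ln(1 − 2Q).
1 − 2P − Q = 0.4123, giving −½ ln(0.4123) = 0.443002.
1 − 2Q = 0.6386, giving −¼ ln(0.6386) = 0.112119.
d = 0.443002 + 0.112119 = 0.555121.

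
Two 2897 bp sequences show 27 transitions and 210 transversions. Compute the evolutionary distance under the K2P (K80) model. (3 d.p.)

0.087

P = 27/2897 ≈ 0.00932 and Q = 210/2897 ≈ 0.072489.
Under the Kimura two-parameter model, d = −½ ln(1 − 2P − Q) − ¼ ln(1 − 2Q).
1 − 2P − Q = 0.908871, giving −½ ln(0.908871) = 0.047776.
1 − 2Q = 0.855022, giving −¼ ln(0.855022) = 0.039157.
d = 0.047776 + 0.039157 = 0.086933.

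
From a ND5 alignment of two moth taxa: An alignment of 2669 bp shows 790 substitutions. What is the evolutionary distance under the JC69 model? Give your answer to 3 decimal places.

0.376

p = 790/2669 ≈ 0.295991.
d = −(3/4) ln(1 − 4p/3) = −0.75 ln(1 − 0.394655) = −0.75 ln(0.605345)
  = −0.75 × (-0.501957) = 0.376468 substitutions/site.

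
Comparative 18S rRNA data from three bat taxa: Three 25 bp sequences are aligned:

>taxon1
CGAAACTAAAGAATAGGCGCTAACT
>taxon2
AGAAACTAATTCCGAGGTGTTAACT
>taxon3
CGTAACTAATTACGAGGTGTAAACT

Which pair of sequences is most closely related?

taxon1–taxon2: 8/25 differ, p = 0.320, d = 0.417.
taxon1–taxon3: 8/25 differ, p = 0.320, d = 0.417.
taxon2–taxon3: 4/25 differ, p = 0.160, d = 0.180.
The smallest distance is between taxon2 and taxon3.

taxon2 and taxon3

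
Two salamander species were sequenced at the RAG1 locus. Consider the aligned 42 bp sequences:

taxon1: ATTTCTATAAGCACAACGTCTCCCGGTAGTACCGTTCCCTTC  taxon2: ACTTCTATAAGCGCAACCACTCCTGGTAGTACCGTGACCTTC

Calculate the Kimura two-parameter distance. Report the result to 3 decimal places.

0.189

Of 42 sites, 3 differences are transitions and 4 are transversions, so P = 3/42 ≈ 0.071429 and Q = 4/42 ≈ 0.095238.
Under the Kimura two-parameter model, d = −½ ln(1 − 2P − Q) − ¼ ln(1 − 2Q).
1 − 2P − Q = 0.761904, giving −½ ln(0.761904) = 0.135967.
1 − 2Q = 0.809524, giving −¼ ln(0.809524) = 0.052827.
d = 0.135967 + 0.052827 = 0.188794.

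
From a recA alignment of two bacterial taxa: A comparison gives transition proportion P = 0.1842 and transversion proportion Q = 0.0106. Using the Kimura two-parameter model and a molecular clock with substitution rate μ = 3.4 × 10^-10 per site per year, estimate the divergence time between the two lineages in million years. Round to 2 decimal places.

Under the Kimura two-parameter model, d = −½ ln(1 − 2P − Q) − ¼ ln(1 − 2Q).
1 − 2P − Q = 0.621, giving −½ ln(0.621) = 0.238212.
1 − 2Q = 0.9788, giving −¼ ln(0.9788) = 0.005357.
d = 0.238212 + 0.005357 = 0.243569.
Under a molecular clock d = 2μt, so t = d/(2μ) = 0.243569 / (2 × 3.4 × 10^-10) = 358.19 million years.

358.19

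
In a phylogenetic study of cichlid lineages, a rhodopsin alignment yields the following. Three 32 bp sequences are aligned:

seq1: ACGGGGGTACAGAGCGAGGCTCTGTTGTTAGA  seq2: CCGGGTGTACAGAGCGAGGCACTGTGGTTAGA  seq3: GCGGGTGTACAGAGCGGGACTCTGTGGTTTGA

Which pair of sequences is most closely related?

seq1 and seq2

seq1–seq2: 4/32 differ, p = 0.125, d = 0.137.
seq1–seq3: 6/32 differ, p = 0.188, d = 0.216.
seq2–seq3: 5/32 differ, p = 0.156, d = 0.175.
The smallest distance is between seq1 and seq2.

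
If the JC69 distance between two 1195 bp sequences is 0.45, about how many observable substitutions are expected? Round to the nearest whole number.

Invert JC69: p = (3/4)(1 − e^(−4d/3)) = 0.75 × (1 − e^(-0.6)) = 0.75 × (1 − 0.548812) = 0.338391.
Expected differing sites = pL ≈ 0.338391 × 1195 = 404.377245 ≈ 404.

404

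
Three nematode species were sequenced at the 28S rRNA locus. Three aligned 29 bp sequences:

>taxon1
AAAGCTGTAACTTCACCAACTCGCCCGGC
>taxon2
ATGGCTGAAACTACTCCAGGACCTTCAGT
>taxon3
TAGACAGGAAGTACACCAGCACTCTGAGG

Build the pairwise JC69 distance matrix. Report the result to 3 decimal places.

taxon1–taxon2: 13/29 sites differ → p ≈ 0.448276, d = −0.75 ln(1 − 0.597701) = 0.682920 ≈ 0.683.
taxon1–taxon3: 14/29 sites differ → p ≈ 0.482759, d = −0.75 ln(1 − 0.643679) = 0.773942 ≈ 0.774.
taxon2–taxon3: 12/29 sites differ → p ≈ 0.413793, d = −0.75 ln(1 − 0.551724) = 0.601760 ≈ 0.602.

d(taxon1,taxon2) = 0.683, d(taxon1,taxon3) = 0.774, d(taxon2,taxon3) = 0.602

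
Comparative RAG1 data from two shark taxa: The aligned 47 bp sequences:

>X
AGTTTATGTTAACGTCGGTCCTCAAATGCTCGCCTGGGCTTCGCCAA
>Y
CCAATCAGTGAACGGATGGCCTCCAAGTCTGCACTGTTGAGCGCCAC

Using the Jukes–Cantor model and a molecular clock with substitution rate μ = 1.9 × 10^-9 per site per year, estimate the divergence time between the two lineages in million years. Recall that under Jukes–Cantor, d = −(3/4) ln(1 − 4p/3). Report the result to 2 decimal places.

208.61

The sequences differ at 23 of 47 sites, so p = 23/47 ≈ 0.489362.
d = −(3/4) ln(1 − 4p/3) = −0.75 ln(1 − 0.652483) = −0.75 ln(0.347517)
  = −0.75 × (-1.056942) = 0.792707 substitutions/site.
Under a molecular clock d = 2μt, so t = d/(2μ) = 0.792707 / (2 × 1.9 × 10^-9) = 208.61 million years.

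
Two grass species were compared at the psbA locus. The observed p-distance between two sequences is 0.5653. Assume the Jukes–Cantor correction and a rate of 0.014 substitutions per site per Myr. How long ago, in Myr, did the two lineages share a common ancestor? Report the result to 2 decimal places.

d = −(3/4) ln(1 − 4p/3) = −0.75 ln(1 − 0.753733) = −0.75 ln(0.246267)
  = −0.75 × (-1.401339) = 1.051004 substitutions/site.
Under a molecular clock d = 2μt, so t = d/(2μ) = 1.051004 / (2 × 0.014) = 37.54 Myr.

37.54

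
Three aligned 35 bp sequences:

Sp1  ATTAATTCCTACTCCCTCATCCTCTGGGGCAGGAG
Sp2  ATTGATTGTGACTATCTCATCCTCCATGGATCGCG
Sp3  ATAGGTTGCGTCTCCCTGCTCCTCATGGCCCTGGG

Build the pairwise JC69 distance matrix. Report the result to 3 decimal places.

Sp1–Sp2: 13/35 sites differ → p ≈ 0.371429, d = −0.75 ln(1 − 0.495239) = 0.512753 ≈ 0.513.
Sp1–Sp3: 14/35 sites differ → p = 0.4, d = −0.75 ln(1 − 0.533333) = 0.571605 ≈ 0.572.
Sp2–Sp3: 16/35 sites differ → p ≈ 0.457143, d = −0.75 ln(1 − 0.609524) = 0.705292 ≈ 0.705.

d(Sp1,Sp2) = 0.513, d(Sp1,Sp3) = 0.572, d(Sp2,Sp3) = 0.705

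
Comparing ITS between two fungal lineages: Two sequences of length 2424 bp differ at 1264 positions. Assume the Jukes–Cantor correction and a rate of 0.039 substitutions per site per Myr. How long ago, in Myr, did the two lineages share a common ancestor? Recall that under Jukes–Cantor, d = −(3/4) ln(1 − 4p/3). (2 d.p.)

p = 1264/2424 ≈ 0.521452.
d = −(3/4) ln(1 − 4p/3) = −0.75 ln(1 − 0.695269) = −0.75 ln(0.304731)
  = −0.75 × (-1.188326) = 0.891245 substitutions/site.
Under a molecular clock d = 2μt, so t = d/(2μ) = 0.891245 / (2 × 0.039) = 11.43 Myr.

11.43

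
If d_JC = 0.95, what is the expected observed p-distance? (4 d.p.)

0.5387

p = (3/4)(1 − e^(−4d/3)) = 0.75 × (1 − e^(-1.266667)) = 0.75 × (1 − 0.281769) = 0.538673.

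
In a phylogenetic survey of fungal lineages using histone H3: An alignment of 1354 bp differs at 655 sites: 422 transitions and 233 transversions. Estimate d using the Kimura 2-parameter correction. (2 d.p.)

0.90

P = 422/1354 ≈ 0.311669 and Q = 233/1354 ≈ 0.172083.
Under the Kimura two-parameter model, d = −½ ln(1 − 2P − Q) − ¼ ln(1 − 2Q).
1 − 2P − Q = 0.204579, giving −½ ln(0.204579) = 0.793401.
1 − 2Q = 0.655834, giving −¼ ln(0.655834) = 0.105462.
d = 0.793401 + 0.105462 = 0.898863.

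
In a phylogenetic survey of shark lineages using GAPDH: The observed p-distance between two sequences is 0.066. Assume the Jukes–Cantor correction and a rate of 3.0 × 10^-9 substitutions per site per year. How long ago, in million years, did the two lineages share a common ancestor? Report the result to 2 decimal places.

d = −(3/4) ln(1 − 4p/3) = −0.75 ln(1 − 0.088) = −0.75 ln(0.912)
  = −0.75 × (-0.092115) = 0.069086 substitutions/site.
Under a molecular clock d = 2μt, so t = d/(2μ) = 0.069086 / (2 × 3.0 × 10^-9) = 11.51 million years.

11.51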